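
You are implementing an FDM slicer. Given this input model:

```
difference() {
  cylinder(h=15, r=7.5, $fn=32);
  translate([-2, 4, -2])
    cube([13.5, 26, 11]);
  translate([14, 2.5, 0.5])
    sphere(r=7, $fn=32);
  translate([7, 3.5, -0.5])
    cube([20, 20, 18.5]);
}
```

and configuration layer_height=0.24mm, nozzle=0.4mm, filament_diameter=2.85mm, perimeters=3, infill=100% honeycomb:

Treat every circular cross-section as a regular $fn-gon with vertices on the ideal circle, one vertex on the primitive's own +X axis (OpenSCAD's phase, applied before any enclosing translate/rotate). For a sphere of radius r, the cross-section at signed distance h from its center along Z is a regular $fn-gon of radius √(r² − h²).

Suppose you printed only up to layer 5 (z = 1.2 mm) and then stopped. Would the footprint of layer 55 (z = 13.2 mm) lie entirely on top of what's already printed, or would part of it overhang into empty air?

part overhangs

Compare the two slices. At z = 1.2: the r=7.5 cylinder gives a regular 32-gon of circumradius 7.5 (constant along its height) (area = (32/2)·7.500²·sin(360°/32) = 175.58 mm²); the cube at (-2, 4) (footprint 13.5×26) is included at this height (area 351.00 mm²); the r=7 sphere at (14, 2.5) contributes a regular 32-gon of circumradius √(7²−0.7²) = 6.965 (area = (32/2)·6.965²·sin(360°/32) = 151.42 mm²); the 20×20 cube at (7, 3.5) contributes its full rectangle (area 400.00 mm²); Subtracting the remaining from the first: starting from the r=7.5 cylinder (175.58 mm²), the 13.5×26 cube at (-2, 4) partially overlaps it — only the 22.26 mm² overlap (of its 351.00 mm²) is removed, clipping the outline; the r=7 sphere at (14, 2.5) partially overlaps it — only the 0.30 mm² overlap (of its 151.42 mm²) is removed, clipping the outline; the 20×20 cube at (7, 3.5) misses the remaining region (no effect) — area = 153.01 mm². At z = 13.2: the r=7.5 cylinder gives a regular 32-gon of circumradius 7.5 (constant along its height) (area = (32/2)·7.500²·sin(360°/32) = 175.58 mm²); the cube at (-2, 4) does not reach this height (z outside [-2, 9]); the sphere at (14, 2.5) is not intersected at this z (|z−center|=12.700 > r=7); the cube at (7, 3.5) is present — its section is the full 20×20 rectangle (area 400.00 mm²); Subtracting the remaining from the first: starting from the r=7.5 cylinder (175.58 mm²), the 20×20 cube at (7, 3.5) misses the remaining region (no effect) — area = 175.58 mm². Checking containment: at z = 13.2 the cross-section extends beyond the z = 1.2 cross-section by about 22.57 mm².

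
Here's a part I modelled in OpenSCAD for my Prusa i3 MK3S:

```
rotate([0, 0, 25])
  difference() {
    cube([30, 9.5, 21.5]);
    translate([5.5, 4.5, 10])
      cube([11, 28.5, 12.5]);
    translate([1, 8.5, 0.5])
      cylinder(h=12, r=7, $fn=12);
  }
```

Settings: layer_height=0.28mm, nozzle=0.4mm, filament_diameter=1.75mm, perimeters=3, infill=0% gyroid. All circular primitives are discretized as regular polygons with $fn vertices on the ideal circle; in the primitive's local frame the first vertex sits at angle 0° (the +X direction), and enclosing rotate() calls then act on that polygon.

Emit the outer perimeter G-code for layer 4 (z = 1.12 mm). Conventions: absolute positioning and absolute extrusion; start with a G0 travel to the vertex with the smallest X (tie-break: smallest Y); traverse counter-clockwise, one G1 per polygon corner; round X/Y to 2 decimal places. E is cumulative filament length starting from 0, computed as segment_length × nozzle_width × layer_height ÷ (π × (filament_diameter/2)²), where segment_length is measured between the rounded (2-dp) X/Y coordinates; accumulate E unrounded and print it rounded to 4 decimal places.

G0 X-0.75 Y1.60 Z1.12
G1 X0.00 Y0.00 E0.0823
G1 X27.19 Y12.68 E1.4793
G1 X23.17 Y21.29 E1.9217
G1 X2.99 Y11.88 E2.9585
G1 X3.66 Y11.08 E3.0071
G1 X4.29 Y7.52 E3.1755
G1 X3.05 Y4.11 E3.3444
G1 X0.27 Y1.78 E3.5133
G1 X-0.75 Y1.60 E3.5616

At z = 1.12 mm: the 30×9.5 cube contributes its full rectangle; the cube at (5.5, 4.5) is absent (z outside [10, 22.5]); the r=7 cylinder at (1, 8.5) contributes a regular 12-gon of circumradius 7; After the difference (first − rest): starting from the 30×9.5 cube, the r=7 cylinder at (1, 8.5) partially overlaps it — only the 51.48 mm² overlap (of its 147.00 mm²) is removed, clipping the outline — 1 connected region; (whole slice rotated 25° about Z — lengths, areas and connectivity unchanged). The outline is a single polygon with 9 vertices. Extrusion per mm of travel: 0.4 × 0.28 / (π × 0.875²) = 0.046564. Accumulating E over each segment gives final E = 3.5616.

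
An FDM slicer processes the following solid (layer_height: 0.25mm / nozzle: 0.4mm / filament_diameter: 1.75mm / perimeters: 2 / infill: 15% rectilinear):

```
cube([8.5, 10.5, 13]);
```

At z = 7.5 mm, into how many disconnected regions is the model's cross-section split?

1

At z = 7.5 mm: the cube is present — its section is the full 8.5×10.5 rectangle. The result has 1 disconnected region.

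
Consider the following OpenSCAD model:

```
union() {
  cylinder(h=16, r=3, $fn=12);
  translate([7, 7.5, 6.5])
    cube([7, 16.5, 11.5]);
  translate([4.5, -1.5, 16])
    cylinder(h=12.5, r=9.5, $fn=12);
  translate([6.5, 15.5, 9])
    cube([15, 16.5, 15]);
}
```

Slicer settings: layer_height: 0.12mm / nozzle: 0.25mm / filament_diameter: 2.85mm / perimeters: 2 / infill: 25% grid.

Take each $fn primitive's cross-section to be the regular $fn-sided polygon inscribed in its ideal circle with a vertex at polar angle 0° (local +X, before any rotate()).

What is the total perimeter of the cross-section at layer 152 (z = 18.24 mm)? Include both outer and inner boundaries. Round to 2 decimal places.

At z = 18.24 mm: the cylinder does not reach this height (z outside [0, 16]); the cube at (7, 7.5) does not reach this height (z outside [6.5, 18]); the r=9.5 cylinder at (4.5, -1.5) contributes a regular 12-gon of circumradius 9.5 (perimeter = 2·12·9.500·sin(180°/12) = 59.01 mm); the cube at (6.5, 15.5) is present — its section is the full 15×16.5 rectangle (perimeter 63.00 mm); Taking the union: the 2 present regions are separate (no shared area or edge), so areas and boundary lengths simply add and each stays a separate island — boundary = 122.01 mm. Overall, the cross-section has 2 separate islands. Total boundary length (outer) = 122.01 mm.

122.01 mm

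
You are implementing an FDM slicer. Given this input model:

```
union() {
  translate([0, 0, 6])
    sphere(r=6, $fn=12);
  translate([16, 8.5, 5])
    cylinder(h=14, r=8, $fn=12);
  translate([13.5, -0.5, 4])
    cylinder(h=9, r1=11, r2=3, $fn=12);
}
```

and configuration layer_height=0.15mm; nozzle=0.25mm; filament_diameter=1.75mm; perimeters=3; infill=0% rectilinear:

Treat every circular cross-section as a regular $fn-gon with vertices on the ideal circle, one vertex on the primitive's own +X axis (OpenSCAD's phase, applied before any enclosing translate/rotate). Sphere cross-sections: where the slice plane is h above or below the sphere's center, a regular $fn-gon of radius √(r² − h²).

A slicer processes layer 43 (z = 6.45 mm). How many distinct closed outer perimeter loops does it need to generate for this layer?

1

At z = 6.45 mm: the r=6 sphere slices to a regular 12-gon of circumradius 5.983 (√(r²−h²) with h=0.45 from center); the cylinder at (16, 8.5): section is a regular 12-gon, circumradius r=8; the cone at (13.5, -0.5) (r1=11→r2=3) has section circumradius 8.822 here — a regular 12-gon; Taking the union: the regions partially overlap (shared area 70.58 mm²), so overlapping operands fuse into one piece — 1 connected region. The result has 1 disconnected region.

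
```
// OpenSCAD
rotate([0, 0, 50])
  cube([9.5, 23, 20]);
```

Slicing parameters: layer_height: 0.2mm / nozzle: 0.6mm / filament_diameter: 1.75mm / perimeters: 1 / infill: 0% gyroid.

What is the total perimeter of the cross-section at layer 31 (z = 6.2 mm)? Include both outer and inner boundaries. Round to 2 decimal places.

65.00 mm

At z = 6.2 mm: the cube (footprint 9.5×23) is included at this height (perimeter 65.00 mm); (whole slice rotated 50° about Z — lengths, areas and connectivity unchanged). Overall, the cross-section is a single solid region. Total boundary length (outer) = 65.00 mm.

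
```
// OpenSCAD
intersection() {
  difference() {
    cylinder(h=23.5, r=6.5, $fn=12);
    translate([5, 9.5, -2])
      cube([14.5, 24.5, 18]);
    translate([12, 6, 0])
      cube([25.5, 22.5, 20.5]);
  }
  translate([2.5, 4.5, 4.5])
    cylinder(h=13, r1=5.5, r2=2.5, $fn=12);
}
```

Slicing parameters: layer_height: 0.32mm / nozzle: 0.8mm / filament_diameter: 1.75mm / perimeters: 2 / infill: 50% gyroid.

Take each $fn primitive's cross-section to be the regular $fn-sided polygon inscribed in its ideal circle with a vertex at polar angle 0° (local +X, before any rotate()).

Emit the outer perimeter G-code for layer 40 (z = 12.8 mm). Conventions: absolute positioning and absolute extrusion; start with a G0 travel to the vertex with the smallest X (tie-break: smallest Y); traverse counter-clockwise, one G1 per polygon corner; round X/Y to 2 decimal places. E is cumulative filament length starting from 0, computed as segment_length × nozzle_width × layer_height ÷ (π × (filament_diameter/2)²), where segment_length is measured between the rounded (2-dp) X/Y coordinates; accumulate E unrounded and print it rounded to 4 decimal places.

At z = 12.8 mm: the r=6.5 cylinder gives a regular 12-gon of circumradius 6.5 (constant along its height); the 14.5×24.5 cube at (5, 9.5) contributes its full rectangle; the cube at (12, 6) is present — its section is the full 25.5×22.5 rectangle; Subtracting the remaining from the first: starting from the r=6.5 cylinder, the 14.5×24.5 cube at (5, 9.5) misses the remaining region (no effect); the 25.5×22.5 cube at (12, 6) misses the remaining region (no effect) — 1 connected region; the cone at (2.5, 4.5): at t=0.638 of its height the radius interpolates to r₁+(r₂−r₁)t = 3.585, giving a regular 12-gon of that circumradius; Taking the intersection: the cone at (2.5, 4.5) partially overlaps that combined region; clipping to the common part keeps 25.43 mm² — 1 connected region. The outline is a single polygon with 12 vertices. Extrusion per mm of travel: 0.8 × 0.32 / (π × 0.875²) = 0.106432. Accumulating E over each segment gives final E = 2.0280.

G0 X-1.08 Y4.50 Z12.80
G1 X-0.60 Y2.71 E0.1972
G1 X0.71 Y1.40 E0.3944
G1 X2.50 Y0.92 E0.5917
G1 X4.29 Y1.40 E0.7889
G1 X5.60 Y2.71 E0.9861
G1 X5.69 Y3.03 E1.0215
G1 X5.63 Y3.25 E1.0457
G1 X3.25 Y5.63 E1.4040
G1 X0.00 Y6.50 E1.7621
G1 X-0.54 Y6.35 E1.8217
G1 X-0.60 Y6.29 E1.8307
G1 X-1.08 Y4.50 E2.0280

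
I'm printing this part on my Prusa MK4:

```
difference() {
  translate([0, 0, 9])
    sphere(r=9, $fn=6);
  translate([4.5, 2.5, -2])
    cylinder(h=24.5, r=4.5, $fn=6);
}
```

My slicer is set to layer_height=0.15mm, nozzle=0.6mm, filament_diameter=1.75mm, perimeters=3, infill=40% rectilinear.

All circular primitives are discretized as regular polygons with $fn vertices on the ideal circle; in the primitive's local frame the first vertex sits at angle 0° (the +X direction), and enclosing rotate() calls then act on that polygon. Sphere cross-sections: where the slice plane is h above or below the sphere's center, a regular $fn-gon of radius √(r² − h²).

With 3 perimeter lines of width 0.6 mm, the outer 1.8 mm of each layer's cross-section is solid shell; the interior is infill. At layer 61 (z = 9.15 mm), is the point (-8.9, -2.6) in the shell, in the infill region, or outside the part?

outside

At z = 9.15 mm: the r=9 sphere slices to a regular 6-gon of circumradius 8.999 (√(r²−h²) with h=0.15 from center); the r=4.5 cylinder at (4.5, 2.5) contributes a regular 6-gon of circumradius 4.5; After the difference (first − rest): starting from the r=9 sphere, the r=4.5 cylinder at (4.5, 2.5) partially overlaps it — only the 46.08 mm² overlap (of its 52.61 mm²) is removed, clipping the outline — 1 connected region. Overall, the cross-section is a single solid region. The nearest boundary edge runs (-4.50, -7.79)→(-9.00, 0.00); distance from the point to it = 1.21 mm. The point is not inside any of the regions above, so it lies outside the cross-section (1.21 mm from the nearest boundary).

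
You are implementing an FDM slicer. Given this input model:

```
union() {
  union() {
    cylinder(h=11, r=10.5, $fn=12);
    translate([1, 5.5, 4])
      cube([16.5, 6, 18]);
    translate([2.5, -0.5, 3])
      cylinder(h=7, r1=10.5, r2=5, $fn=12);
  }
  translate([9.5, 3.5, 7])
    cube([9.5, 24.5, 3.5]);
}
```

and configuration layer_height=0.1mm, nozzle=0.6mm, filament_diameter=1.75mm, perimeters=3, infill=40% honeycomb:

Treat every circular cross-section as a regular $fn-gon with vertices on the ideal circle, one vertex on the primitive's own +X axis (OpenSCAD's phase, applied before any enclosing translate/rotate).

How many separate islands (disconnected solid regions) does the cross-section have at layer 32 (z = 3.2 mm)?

1

At z = 3.2 mm: the r=10.5 cylinder contributes a regular 12-gon of circumradius 10.5; the cube at (1, 5.5) is not intersected at this z (z outside [4, 22]); the cone at (2.5, -0.5): at t=0.029 of its height the radius interpolates to r₁+(r₂−r₁)t = 10.343, giving a regular 12-gon of that circumradius; Taking the union: the regions partially overlap (shared area 274.05 mm²), so overlapping operands fuse into one piece — 1 connected region; the cube at (9.5, 3.5) is absent (z outside [7, 10.5]); Merging all regions: only that combined region is present, so the union is just that shape — 1 connected region. Overall, the cross-section is a single solid region. Island count = 1.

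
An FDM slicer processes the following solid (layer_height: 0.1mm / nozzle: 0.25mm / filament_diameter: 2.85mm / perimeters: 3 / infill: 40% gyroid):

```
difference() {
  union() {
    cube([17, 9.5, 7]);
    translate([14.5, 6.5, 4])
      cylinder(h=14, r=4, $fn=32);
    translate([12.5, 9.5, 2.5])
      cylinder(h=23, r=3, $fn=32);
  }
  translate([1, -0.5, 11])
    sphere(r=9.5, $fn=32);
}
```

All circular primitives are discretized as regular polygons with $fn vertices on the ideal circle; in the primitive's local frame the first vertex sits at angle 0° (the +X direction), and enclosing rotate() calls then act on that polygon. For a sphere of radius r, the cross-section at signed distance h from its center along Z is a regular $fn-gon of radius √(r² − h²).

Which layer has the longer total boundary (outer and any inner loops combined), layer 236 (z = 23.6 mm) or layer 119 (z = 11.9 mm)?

Layer 236 (z = 23.6): the cube does not reach this height (z outside [0, 7]); the cylinder at (14.5, 6.5) is absent (z outside [4, 18]); the r=3 cylinder at (12.5, 9.5) gives a regular 32-gon of circumradius 3 (constant along its height) (perimeter = 2·32·3.000·sin(180°/32) = 18.82 mm); Taking the union: only the r=3 cylinder at (12.5, 9.5) is present, so the union is just that shape — boundary = 18.82 mm; the sphere at (1, -0.5) does not reach this height (|z−center|=12.600 > r=9.5); Subtracting the remaining from the first: none of the subtracted shapes is present at this height, so the result so far is unchanged — boundary = 18.82 mm. So its perimeter = 18.82 mm. Layer 119 (z = 11.9): the cube is absent (z outside [0, 7]); the cylinder at (14.5, 6.5): section is a regular 32-gon, circumradius r=4 (perimeter = 2·32·4.000·sin(180°/32) = 25.09 mm); the r=3 cylinder at (12.5, 9.5) gives a regular 32-gon of circumradius 3 (constant along its height) (perimeter = 2·32·3.000·sin(180°/32) = 18.82 mm); Merging all regions: the regions partially overlap (shared area 13.93 mm²), so the edge portions inside another operand are dropped and the merged outline is re-measured after clipping — boundary = 29.78 mm; the sphere at (1, -0.5): section is a regular 32-gon, circumradius = √(r²−h²) = √(9.5²−0.9²) = 9.457 (perimeter = 2·32·9.457·sin(180°/32) = 59.33 mm); Subtracting the remaining from the first: starting from that combined region, the r=9.5 sphere at (1, -0.5) misses the remaining region (no effect) — boundary = 29.78 mm. So its perimeter = 29.78 mm. Layer 119 is larger (29.78 vs 18.82 mm).

layer 119 (z = 11.9 mm)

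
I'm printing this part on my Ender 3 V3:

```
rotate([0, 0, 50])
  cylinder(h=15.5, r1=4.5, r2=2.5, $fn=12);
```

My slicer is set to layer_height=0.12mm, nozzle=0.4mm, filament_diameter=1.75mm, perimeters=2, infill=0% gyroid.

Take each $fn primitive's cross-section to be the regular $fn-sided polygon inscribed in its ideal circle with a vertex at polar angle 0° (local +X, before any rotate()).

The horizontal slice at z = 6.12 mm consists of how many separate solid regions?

At z = 6.12 mm: the cone (r1=4.5→r2=2.5) has section circumradius 3.710 here — a regular 12-gon; (whole slice rotated 50° about Z — lengths, areas and connectivity unchanged). The result has 1 disconnected region.

1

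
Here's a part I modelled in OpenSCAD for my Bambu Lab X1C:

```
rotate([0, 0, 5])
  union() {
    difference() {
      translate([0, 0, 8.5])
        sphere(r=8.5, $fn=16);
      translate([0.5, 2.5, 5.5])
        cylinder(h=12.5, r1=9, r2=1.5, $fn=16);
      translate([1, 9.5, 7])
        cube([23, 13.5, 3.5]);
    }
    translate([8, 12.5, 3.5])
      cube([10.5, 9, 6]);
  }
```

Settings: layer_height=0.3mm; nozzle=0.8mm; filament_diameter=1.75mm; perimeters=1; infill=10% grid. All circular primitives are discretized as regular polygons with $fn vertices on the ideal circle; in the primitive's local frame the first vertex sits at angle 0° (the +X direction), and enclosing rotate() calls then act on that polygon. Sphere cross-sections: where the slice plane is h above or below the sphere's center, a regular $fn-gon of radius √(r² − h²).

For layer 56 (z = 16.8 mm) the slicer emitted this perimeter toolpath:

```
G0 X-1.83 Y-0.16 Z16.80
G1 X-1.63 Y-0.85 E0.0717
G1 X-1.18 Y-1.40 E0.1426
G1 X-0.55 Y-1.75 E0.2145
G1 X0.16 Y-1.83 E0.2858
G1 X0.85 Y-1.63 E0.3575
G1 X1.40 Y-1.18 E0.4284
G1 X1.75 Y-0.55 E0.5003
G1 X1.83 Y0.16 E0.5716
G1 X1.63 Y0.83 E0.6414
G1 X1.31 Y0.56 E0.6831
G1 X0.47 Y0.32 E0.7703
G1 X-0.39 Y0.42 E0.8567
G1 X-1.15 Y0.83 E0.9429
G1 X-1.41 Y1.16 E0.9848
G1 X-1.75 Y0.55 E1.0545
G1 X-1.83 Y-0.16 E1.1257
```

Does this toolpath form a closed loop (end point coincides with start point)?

yes

Start point (G0): (-1.83, -0.16). End point (last G1): the path returns to the start — closed.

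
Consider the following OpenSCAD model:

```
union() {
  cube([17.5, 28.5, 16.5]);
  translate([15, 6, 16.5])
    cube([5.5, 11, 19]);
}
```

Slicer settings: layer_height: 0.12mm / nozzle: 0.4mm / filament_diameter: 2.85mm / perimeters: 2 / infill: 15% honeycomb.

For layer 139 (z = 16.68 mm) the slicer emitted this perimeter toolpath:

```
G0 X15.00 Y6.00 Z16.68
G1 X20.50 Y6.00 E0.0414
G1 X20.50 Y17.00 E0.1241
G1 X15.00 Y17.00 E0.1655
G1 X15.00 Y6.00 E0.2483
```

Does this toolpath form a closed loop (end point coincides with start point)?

yes

Start point (G0): (15.00, 6.00). End point (last G1): the path returns to the start — closed.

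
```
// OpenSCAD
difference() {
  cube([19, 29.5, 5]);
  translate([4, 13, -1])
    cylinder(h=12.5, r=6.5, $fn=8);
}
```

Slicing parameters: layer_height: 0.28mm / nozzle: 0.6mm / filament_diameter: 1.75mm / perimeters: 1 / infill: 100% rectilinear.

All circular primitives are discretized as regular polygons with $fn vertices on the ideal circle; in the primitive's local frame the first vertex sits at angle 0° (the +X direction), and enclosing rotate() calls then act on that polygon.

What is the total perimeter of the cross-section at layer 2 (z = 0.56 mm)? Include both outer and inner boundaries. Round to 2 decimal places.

115.87 mm

At z = 0.56 mm: the cube is present — its section is the full 19×29.5 rectangle (perimeter 97.00 mm); the r=6.5 cylinder at (4, 13) gives a regular 8-gon of circumradius 6.5 (constant along its height) (perimeter = 2·8·6.500·sin(180°/8) = 39.80 mm); Taking the first minus the rest: starting from the 19×29.5 cube, the r=6.5 cylinder at (4, 13) partially overlaps it — only the 105.12 mm² overlap (of its 119.50 mm²) is removed, clipping the outline — boundary = 115.87 mm. Overall, the cross-section is a single solid region. Total boundary length (outer) = 115.87 mm.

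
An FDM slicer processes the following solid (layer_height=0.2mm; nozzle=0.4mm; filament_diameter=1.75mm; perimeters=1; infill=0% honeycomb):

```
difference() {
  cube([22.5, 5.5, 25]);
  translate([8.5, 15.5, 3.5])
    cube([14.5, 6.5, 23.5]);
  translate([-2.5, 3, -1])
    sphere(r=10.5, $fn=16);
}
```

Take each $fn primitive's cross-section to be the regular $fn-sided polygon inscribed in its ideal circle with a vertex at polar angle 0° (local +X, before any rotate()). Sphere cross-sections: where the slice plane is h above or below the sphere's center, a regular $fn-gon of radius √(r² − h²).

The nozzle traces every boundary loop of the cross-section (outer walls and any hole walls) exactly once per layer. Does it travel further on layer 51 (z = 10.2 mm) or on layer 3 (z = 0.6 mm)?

layer 51 (z = 10.2 mm)

Layer 51 (z = 10.2): the cube (footprint 22.5×5.5) is included at this height (perimeter 56.00 mm); the cube at (8.5, 15.5) (footprint 14.5×6.5) is included at this height (perimeter 42.00 mm); the sphere at (-2.5, 3) is not intersected at this z (|z−center|=11.200 > r=10.5); Subtracting the remaining from the first: starting from the 22.5×5.5 cube, the 14.5×6.5 cube at (8.5, 15.5) misses the remaining region (no effect) — boundary = 56.00 mm. So its perimeter = 56.00 mm. Layer 3 (z = 0.6): the cube is present — its section is the full 22.5×5.5 rectangle (perimeter 56.00 mm); the cube at (8.5, 15.5) does not reach this height (z outside [3.5, 27]); the r=10.5 sphere at (-2.5, 3) contributes a regular 16-gon of circumradius √(10.5²−1.6²) = 10.377 (perimeter = 2·16·10.377·sin(180°/16) = 64.78 mm); Subtracting the remaining from the first: starting from the 22.5×5.5 cube, the r=10.5 sphere at (-2.5, 3) partially overlaps it — only the 41.81 mm² overlap (of its 329.69 mm²) is removed, clipping the outline — boundary = 41.45 mm. So its perimeter = 41.45 mm. Layer 51 is larger (56.00 vs 41.45 mm).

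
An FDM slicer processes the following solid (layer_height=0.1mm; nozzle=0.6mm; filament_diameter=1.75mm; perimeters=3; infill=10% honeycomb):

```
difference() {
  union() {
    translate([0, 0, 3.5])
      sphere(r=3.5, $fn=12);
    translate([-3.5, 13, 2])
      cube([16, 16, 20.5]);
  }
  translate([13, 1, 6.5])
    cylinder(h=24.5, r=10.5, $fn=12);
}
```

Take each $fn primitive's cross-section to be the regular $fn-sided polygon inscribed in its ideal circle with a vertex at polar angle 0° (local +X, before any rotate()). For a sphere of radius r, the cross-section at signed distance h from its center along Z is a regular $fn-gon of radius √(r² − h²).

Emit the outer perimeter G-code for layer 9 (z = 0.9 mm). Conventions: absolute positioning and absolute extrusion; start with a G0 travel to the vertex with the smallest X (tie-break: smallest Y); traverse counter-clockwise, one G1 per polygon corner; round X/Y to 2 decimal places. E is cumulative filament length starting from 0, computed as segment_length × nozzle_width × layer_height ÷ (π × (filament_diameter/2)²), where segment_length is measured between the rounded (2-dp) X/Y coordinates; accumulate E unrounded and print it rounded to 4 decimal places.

At z = 0.9 mm: the sphere: section is a regular 12-gon, circumradius = √(r²−h²) = √(3.5²−2.6²) = 2.343; the cube at (-3.5, 13) does not reach this height (z outside [2, 22.5]); Merging all regions: only the r=3.5 sphere is present, so the union is just that shape — 1 connected region; the cylinder at (13, 1) is not intersected at this z (z outside [6.5, 31]); Subtracting the remaining from the first: none of the subtracted shapes is present at this height, so that combined region is unchanged — 1 connected region. The outline is a single polygon with 12 vertices. Extrusion per mm of travel: 0.6 × 0.1 / (π × 0.875²) = 0.024945. Accumulating E over each segment gives final E = 0.3629.

G0 X-2.34 Y0.00 Z0.90
G1 X-2.03 Y-1.17 E0.0302
G1 X-1.17 Y-2.03 E0.0605
G1 X0.00 Y-2.34 E0.0907
G1 X1.17 Y-2.03 E0.1209
G1 X2.03 Y-1.17 E0.1513
G1 X2.34 Y0.00 E0.1814
G1 X2.03 Y1.17 E0.2116
G1 X1.17 Y2.03 E0.2420
G1 X0.00 Y2.34 E0.2722
G1 X-1.17 Y2.03 E0.3024
G1 X-2.03 Y1.17 E0.3327
G1 X-2.34 Y0.00 E0.3629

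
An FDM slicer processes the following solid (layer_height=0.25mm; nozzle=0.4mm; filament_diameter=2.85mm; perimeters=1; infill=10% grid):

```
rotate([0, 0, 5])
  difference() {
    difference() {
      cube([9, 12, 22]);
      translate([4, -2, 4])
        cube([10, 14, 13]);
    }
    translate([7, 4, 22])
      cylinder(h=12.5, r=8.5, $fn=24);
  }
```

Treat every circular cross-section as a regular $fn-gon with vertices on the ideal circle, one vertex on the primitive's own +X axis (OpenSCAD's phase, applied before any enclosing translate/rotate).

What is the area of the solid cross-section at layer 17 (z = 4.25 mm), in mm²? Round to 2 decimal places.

At z = 4.25 mm: the cube (footprint 9×12) is included at this height (area 108.00 mm²); the cube at (4, -2) (footprint 10×14) is included at this height (area 140.00 mm²); Subtracting the remaining from the first: starting from the 9×12 cube (108.00 mm²), the 10×14 cube at (4, -2) partially overlaps it — only the 60.00 mm² overlap (of its 140.00 mm²) is removed, clipping the outline — area = 48.00 mm²; the cylinder at (7, 4) does not reach this height (z outside [22, 34.5]); Taking the first minus the rest: none of the subtracted shapes is present at this height, so the result so far is unchanged — area = 48.00 mm²; (rotated 5° about Z; rotation is an isometry so areas/perimeters/island counts are preserved). Overall, the cross-section is a single solid region. Net area = 48.00 mm².

48.00 mm²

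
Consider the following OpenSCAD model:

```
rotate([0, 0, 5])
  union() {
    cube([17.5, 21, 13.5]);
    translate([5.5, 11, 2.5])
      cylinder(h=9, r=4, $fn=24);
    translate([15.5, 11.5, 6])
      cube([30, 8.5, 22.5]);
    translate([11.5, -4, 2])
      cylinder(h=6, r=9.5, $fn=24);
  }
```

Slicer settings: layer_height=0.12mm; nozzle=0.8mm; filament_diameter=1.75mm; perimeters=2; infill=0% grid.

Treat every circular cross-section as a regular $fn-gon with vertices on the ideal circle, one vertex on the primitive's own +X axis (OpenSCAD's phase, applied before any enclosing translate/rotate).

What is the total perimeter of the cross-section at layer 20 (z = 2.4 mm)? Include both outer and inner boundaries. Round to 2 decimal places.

101.45 mm

At z = 2.4 mm: the 17.5×21 cube contributes its full rectangle (perimeter 77.00 mm); the cylinder at (5.5, 11) is not intersected at this z (z outside [2.5, 11.5]); the cube at (15.5, 11.5) is absent (z outside [6, 28.5]); the r=9.5 cylinder at (11.5, -4) gives a regular 24-gon of circumradius 9.5 (constant along its height) (perimeter = 2·24·9.500·sin(180°/24) = 59.52 mm); Merging all regions: the regions partially overlap (shared area 62.05 mm²), so the edge portions inside another operand are dropped and the merged outline is re-measured after clipping — boundary = 101.45 mm; (whole slice rotated 5° about Z — lengths, areas and connectivity unchanged). Overall, the cross-section is a single solid region. Total boundary length (outer) = 101.45 mm.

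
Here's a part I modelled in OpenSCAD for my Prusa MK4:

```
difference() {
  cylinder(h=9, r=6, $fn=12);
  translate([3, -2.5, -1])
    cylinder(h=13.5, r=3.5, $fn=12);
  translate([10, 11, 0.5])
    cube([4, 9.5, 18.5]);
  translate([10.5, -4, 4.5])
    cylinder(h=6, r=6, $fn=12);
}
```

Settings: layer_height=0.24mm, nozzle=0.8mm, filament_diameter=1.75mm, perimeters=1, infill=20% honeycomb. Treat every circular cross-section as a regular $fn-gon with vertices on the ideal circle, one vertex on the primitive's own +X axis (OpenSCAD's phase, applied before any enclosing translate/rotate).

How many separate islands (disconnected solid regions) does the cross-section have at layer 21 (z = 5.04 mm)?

1

At z = 5.04 mm: the r=6 cylinder gives a regular 12-gon of circumradius 6 (constant along its height); the r=3.5 cylinder at (3, -2.5) contributes a regular 12-gon of circumradius 3.5; the cube at (10, 11) is present — its section is the full 4×9.5 rectangle; the r=6 cylinder at (10.5, -4) gives a regular 12-gon of circumradius 6 (constant along its height); Subtracting the remaining from the first: starting from the r=6 cylinder, the r=3.5 cylinder at (3, -2.5) partially overlaps it — only the 29.25 mm² overlap (of its 36.75 mm²) is removed, clipping the outline; the 4×9.5 cube at (10, 11) misses the remaining region (no effect); the r=6 cylinder at (10.5, -4) partially overlaps it — only the 0.01 mm² overlap (of its 108.00 mm²) is removed, clipping the outline — 1 connected region. Overall, the cross-section is a single solid region. Island count = 1.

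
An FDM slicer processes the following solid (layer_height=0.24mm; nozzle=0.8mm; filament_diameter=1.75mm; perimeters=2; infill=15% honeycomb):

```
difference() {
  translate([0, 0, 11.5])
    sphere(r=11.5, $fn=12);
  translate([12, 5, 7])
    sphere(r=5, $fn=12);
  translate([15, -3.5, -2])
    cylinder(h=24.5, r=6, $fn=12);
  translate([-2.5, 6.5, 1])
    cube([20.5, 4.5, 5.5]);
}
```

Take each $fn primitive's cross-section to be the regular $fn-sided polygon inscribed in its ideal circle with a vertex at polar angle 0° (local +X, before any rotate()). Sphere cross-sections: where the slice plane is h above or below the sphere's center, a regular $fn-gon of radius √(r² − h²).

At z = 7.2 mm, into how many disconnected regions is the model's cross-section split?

1

At z = 7.2 mm: the r=11.5 sphere contributes a regular 12-gon of circumradius √(11.5²−4.3²) = 10.666; the r=5 sphere at (12, 5) contributes a regular 12-gon of circumradius √(5²−0.2²) = 4.996; the r=6 cylinder at (15, -3.5) contributes a regular 12-gon of circumradius 6; the cube at (-2.5, 6.5) does not reach this height (z outside [1, 6.5]); After the difference (first − rest): starting from the r=11.5 sphere, the r=5 sphere at (12, 5) partially overlaps it — only the 11.52 mm² overlap (of its 74.88 mm²) is removed, clipping the outline; the r=6 cylinder at (15, -3.5) partially overlaps it — only the 3.00 mm² overlap (of its 108.00 mm²) is removed, clipping the outline — 1 connected region. The result has 1 disconnected region.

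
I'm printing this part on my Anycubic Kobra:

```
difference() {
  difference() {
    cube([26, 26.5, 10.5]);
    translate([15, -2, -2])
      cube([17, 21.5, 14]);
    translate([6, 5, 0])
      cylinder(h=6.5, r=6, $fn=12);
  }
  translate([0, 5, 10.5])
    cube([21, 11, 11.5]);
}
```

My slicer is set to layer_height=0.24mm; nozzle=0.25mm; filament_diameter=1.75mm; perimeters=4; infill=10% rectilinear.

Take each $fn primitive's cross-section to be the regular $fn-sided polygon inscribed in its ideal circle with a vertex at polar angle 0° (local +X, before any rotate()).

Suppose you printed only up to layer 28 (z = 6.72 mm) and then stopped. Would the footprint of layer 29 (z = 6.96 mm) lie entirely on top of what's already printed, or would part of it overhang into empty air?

Compare the two slices. At z = 6.72: the cube (footprint 26×26.5) is included at this height (area 689.00 mm²); the cube at (15, -2) is present — its section is the full 17×21.5 rectangle (area 365.50 mm²); the cylinder at (6, 5) is not intersected at this z (z outside [0, 6.5]); Taking the first minus the rest: starting from the 26×26.5 cube (689.00 mm²), the 17×21.5 cube at (15, -2) partially overlaps it — only the 214.50 mm² overlap (of its 365.50 mm²) is removed, clipping the outline — area = 474.50 mm²; the cube at (0, 5) is not intersected at this z (z outside [10.5, 22]); Subtracting the remaining from the first: none of the subtracted shapes is present at this height, so that combined region is unchanged — area = 474.50 mm². At z = 6.96: the cube (footprint 26×26.5) is included at this height (area 689.00 mm²); the cube at (15, -2) (footprint 17×21.5) is included at this height (area 365.50 mm²); the cylinder at (6, 5) does not reach this height (z outside [0, 6.5]); Taking the first minus the rest: starting from the 26×26.5 cube (689.00 mm²), the 17×21.5 cube at (15, -2) partially overlaps it — only the 214.50 mm² overlap (of its 365.50 mm²) is removed, clipping the outline — area = 474.50 mm²; the cube at (0, 5) is absent (z outside [10.5, 22]); After the difference (first − rest): none of the subtracted shapes is present at this height, so that combined region is unchanged — area = 474.50 mm². Checking containment: the cross-section at z = 6.96 is a subset of the cross-section at z = 6.72.

entirely on top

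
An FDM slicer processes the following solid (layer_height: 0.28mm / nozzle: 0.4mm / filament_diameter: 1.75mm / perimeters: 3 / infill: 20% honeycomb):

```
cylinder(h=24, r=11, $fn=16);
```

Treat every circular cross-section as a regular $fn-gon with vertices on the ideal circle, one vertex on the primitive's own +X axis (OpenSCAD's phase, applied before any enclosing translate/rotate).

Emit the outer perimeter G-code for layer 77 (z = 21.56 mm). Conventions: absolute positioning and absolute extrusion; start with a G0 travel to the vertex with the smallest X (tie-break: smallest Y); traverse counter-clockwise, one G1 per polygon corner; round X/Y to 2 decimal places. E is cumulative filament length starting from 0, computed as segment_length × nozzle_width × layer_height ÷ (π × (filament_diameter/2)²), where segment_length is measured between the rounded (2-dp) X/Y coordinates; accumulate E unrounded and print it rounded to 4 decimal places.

G0 X-11.00 Y0.00 Z21.56
G1 X-10.16 Y-4.21 E0.1999
G1 X-7.78 Y-7.78 E0.3997
G1 X-4.21 Y-10.16 E0.5995
G1 X0.00 Y-11.00 E0.7994
G1 X4.21 Y-10.16 E0.9993
G1 X7.78 Y-7.78 E1.1991
G1 X10.16 Y-4.21 E1.3989
G1 X11.00 Y0.00 E1.5988
G1 X10.16 Y4.21 E1.7987
G1 X7.78 Y7.78 E1.9984
G1 X4.21 Y10.16 E2.1982
G1 X0.00 Y11.00 E2.3981
G1 X-4.21 Y10.16 E2.5980
G1 X-7.78 Y7.78 E2.7978
G1 X-10.16 Y4.21 E2.9976
G1 X-11.00 Y0.00 E3.1975

At z = 21.56 mm: the r=11 cylinder gives a regular 16-gon of circumradius 11 (constant along its height). The outline is a single polygon with 16 vertices. Extrusion per mm of travel: 0.4 × 0.28 / (π × 0.875²) = 0.046564. Accumulating E over each segment gives final E = 3.1975.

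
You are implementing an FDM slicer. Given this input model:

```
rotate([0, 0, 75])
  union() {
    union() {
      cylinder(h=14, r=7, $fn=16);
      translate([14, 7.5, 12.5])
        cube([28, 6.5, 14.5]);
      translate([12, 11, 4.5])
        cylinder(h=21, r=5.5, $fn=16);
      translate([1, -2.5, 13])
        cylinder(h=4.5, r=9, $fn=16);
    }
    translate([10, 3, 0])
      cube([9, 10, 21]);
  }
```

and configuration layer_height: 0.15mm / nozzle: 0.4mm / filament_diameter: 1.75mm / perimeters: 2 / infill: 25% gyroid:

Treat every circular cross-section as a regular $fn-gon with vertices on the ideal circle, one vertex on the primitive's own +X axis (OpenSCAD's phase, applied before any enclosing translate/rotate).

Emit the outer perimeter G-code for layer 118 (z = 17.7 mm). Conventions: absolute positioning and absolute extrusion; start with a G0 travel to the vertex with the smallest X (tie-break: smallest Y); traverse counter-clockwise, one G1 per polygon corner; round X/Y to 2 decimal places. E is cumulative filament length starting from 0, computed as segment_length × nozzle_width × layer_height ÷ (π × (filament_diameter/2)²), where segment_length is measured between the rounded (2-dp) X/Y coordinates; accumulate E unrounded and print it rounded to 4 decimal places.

At z = 17.7 mm: the cylinder is absent (z outside [0, 14]); the 28×6.5 cube at (14, 7.5) contributes its full rectangle; the r=5.5 cylinder at (12, 11) gives a regular 16-gon of circumradius 5.5 (constant along its height); the cylinder at (1, -2.5) is not intersected at this z (z outside [13, 17.5]); Taking the union: the regions partially overlap (shared area 19.99 mm²), so overlapping operands fuse into one piece — 1 connected region; the 9×10 cube at (10, 3) contributes its full rectangle; Combining (union): the regions partially overlap (shared area 58.68 mm²), so overlapping operands fuse into one piece — 1 connected region; (whole slice rotated 75° about Z — lengths, areas and connectivity unchanged). The outline is a single polygon with 17 vertices. Extrusion per mm of travel: 0.4 × 0.15 / (π × 0.875²) = 0.024945. Accumulating E over each segment gives final E = 2.2927.

G0 X-12.97 Y13.72 Z17.70
G1 X-12.28 Y11.69 E0.0535
G1 X-10.87 Y10.07 E0.1071
G1 X-8.94 Y9.13 E0.1606
G1 X-6.80 Y8.99 E0.2141
G1 X-4.77 Y9.67 E0.2675
G1 X-3.16 Y11.09 E0.3211
G1 X-3.11 Y11.19 E0.3238
G1 X-0.31 Y10.44 E0.3962
G1 X2.02 Y19.13 E0.6206
G1 X-2.33 Y20.29 E0.7329
G1 X3.63 Y42.51 E1.3068
G1 X-2.65 Y44.19 E1.4689
G1 X-9.26 Y19.54 E2.1055
G1 X-10.27 Y19.20 E2.1321
G1 X-11.88 Y17.79 E2.1855
G1 X-12.83 Y15.86 E2.2392
G1 X-12.97 Y13.72 E2.2927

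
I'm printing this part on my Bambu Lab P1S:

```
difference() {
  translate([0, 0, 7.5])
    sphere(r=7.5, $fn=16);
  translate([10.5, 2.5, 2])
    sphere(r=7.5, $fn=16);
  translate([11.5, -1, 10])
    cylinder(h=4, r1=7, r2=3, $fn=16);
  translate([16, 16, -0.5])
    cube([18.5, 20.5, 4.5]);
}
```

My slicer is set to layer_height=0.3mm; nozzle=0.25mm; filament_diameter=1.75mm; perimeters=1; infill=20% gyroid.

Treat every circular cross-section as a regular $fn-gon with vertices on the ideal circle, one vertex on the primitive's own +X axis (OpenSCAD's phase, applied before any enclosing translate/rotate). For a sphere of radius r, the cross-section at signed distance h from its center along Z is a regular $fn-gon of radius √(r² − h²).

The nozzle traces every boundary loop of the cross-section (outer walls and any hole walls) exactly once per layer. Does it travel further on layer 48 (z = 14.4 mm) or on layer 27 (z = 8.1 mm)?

Layer 48 (z = 14.4): the r=7.5 sphere slices to a regular 16-gon of circumradius 2.939 (√(r²−h²) with h=6.9 from center) (perimeter = 2·16·2.939·sin(180°/16) = 18.35 mm); the sphere at (10.5, 2.5) is not intersected at this z (|z−center|=12.400 > r=7.5); the cone at (11.5, -1) is absent (z outside [10, 14]); the cube at (16, 16) is absent (z outside [-0.5, 4]); Subtracting the remaining from the first: none of the subtracted shapes is present at this height, so the r=7.5 sphere is unchanged — boundary = 18.35 mm. So its perimeter = 18.35 mm. Layer 27 (z = 8.1): the sphere: section is a regular 16-gon, circumradius = √(r²−h²) = √(7.5²−0.6²) = 7.476 (perimeter = 2·16·7.476·sin(180°/16) = 46.67 mm); the sphere at (10.5, 2.5): section is a regular 16-gon, circumradius = √(r²−h²) = √(7.5²−6.1²) = 4.363 (perimeter = 2·16·4.363·sin(180°/16) = 27.24 mm); the cone at (11.5, -1) does not reach this height (z outside [10, 14]); the cube at (16, 16) is not intersected at this z (z outside [-0.5, 4]); After the difference (first − rest): starting from the r=7.5 sphere, the r=7.5 sphere at (10.5, 2.5) partially overlaps it — only the 2.62 mm² overlap (of its 58.29 mm²) is removed, clipping the outline — boundary = 46.77 mm. So its perimeter = 46.77 mm. Layer 27 is larger (46.77 vs 18.35 mm).

layer 27 (z = 8.1 mm)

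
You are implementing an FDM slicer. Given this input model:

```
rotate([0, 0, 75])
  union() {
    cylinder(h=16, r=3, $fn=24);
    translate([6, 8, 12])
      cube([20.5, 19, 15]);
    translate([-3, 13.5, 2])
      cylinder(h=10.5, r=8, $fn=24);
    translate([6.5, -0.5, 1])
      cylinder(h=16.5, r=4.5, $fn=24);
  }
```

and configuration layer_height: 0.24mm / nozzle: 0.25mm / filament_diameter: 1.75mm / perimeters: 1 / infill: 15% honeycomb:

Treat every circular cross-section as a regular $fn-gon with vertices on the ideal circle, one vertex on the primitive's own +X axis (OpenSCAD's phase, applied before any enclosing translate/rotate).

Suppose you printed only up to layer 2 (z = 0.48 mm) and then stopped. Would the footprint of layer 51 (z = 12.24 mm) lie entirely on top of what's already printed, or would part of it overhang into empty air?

part overhangs

Compare the two slices. At z = 0.48: the cylinder: section is a regular 24-gon, circumradius r=3 (area = (24/2)·3.000²·sin(360°/24) = 27.95 mm²); the cube at (6, 8) does not reach this height (z outside [12, 27]); the cylinder at (-3, 13.5) is not intersected at this z (z outside [2, 12.5]); the cylinder at (6.5, -0.5) is absent (z outside [1, 17.5]); Taking the union: only the r=3 cylinder is present, so the union is just that shape — area = 27.95 mm²; (whole slice rotated 75° about Z — lengths, areas and connectivity unchanged). At z = 12.24: the cylinder: section is a regular 24-gon, circumradius r=3 (area = (24/2)·3.000²·sin(360°/24) = 27.95 mm²); the 20.5×19 cube at (6, 8) contributes its full rectangle (area 389.50 mm²); the cylinder at (-3, 13.5): section is a regular 24-gon, circumradius r=8 (area = (24/2)·8.000²·sin(360°/24) = 198.77 mm²); the cylinder at (6.5, -0.5): section is a regular 24-gon, circumradius r=4.5 (area = (24/2)·4.500²·sin(360°/24) = 62.89 mm²); Taking the union: the regions partially overlap — summed areas 679.12 mm² minus the doubly-counted overlap 2.24 mm² gives 676.88 mm² — area = 676.88 mm²; (whole slice rotated 75° about Z — lengths, areas and connectivity unchanged). Checking containment: at z = 12.24 the cross-section extends beyond the z = 0.48 cross-section by about 648.93 mm².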